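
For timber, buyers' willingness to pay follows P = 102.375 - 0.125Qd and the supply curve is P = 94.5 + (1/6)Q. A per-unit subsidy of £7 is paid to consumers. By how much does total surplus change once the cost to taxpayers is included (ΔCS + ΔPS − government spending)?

Pre-subsidy: 102.375 - 0.125Q = 94.5 + (1/6)Q gives Q* = 27 and P* = 99.
With the rebate, buyers effectively pay Pb = Ps − 7, where Ps is the price sellers receive.
On the curves, Pb = 102.375 - 0.125Q and Ps = 94.5 + (1/6)Q; the wedge Ps − Pb = 7 gives 94.5 + (1/6)Q − (102.375 - 0.125Q) = 7, so Q' = 51.
Then Pb = 102.375 − 0.125·51 = 96 and Ps = 94.5 + (1/6)·51 = 103.
ΔCS = ½(27 + 51)(99 − 96) = 117; ΔPS = ½(27 + 51)(103 − 99) = 156.
Government spending = 7 × 51 = 357.
Net change = 117 + 156 − 357 = -84. The loss equals the DWL triangle ½·7·24.

Net change in total surplus = -£84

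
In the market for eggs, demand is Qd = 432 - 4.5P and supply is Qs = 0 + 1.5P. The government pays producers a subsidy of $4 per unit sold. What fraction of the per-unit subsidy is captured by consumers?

Pre-subsidy: 432 - 4.5P = 0 + 1.5P gives P* = 72, Q* = 108.
With the subsidy, sellers receive Ps = Pb + 4 for each unit, where Pb is the price buyers pay.
Supply in terms of Pb becomes Qs = 0 + 1.5(Pb + 4) = 6 + 1.5Pb. Setting this equal to demand: 432 - 4.5Pb = 6 + 1.5Pb, so Pb = 71.
Sellers receive Ps = 71 + 4 = 75; Q' = 432 − 4.5·71 = 112.5.
Buyers' price falls by P* − Pb = 72 − 71 = 1; sellers' price rises by Ps − P* = 75 − 72 = 3.
So consumers capture 1/4 = 0.25 of each unit of subsidy.

Consumer share = 0.25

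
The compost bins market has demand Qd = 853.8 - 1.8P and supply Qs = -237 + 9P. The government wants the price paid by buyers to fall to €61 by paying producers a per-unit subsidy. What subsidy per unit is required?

Required subsidy s = €48 per unit

At a buyer price of 61, quantity demanded is 853.8 − 1.8·61 = 744.
Sellers supply 744 only when they receive Ps with -237 + 9·Ps = 744, i.e. Ps = 109.
s = Ps − Pb = 109 − 61 = 48.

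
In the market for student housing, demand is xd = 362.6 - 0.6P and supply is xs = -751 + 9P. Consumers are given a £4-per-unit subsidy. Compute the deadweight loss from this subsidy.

Deadweight loss = £4.5

Pre-subsidy: 362.6 - 0.6P = -751 + 9P gives P* = 116, x* = 293.
With the rebate, buyers effectively pay Pb = Ps − 4, where Ps is the price sellers receive.
Demand in terms of Ps becomes xd = 362.6 − 0.6(Ps − 4) = 365 - 0.6Ps. Setting this equal to supply: 365 - 0.6Ps = -751 + 9Ps, so Ps = 116.25.
Buyers pay Pb = 116.25 − 4 = 112.25; x' = -751 + 9·116.25 = 295.25.
The subsidy expands output by 295.25 − 293 = 2.25 past the efficient level; on those units the gap between marginal cost and willingness to pay runs from 0 up to 4.
DWL = ½ × 4 × 2.25 = 4.5.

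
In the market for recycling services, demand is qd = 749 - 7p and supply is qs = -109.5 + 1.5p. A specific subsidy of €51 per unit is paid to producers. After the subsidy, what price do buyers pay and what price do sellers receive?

Pre-subsidy: 749 - 7p = -109.5 + 1.5p gives p* = 101, q* = 42.
With the subsidy, sellers receive ps = pb + 51 for each unit, where pb is the price buyers pay.
Supply in terms of pb becomes qs = -109.5 + 1.5(pb + 51) = -33 + 1.5pb. Setting this equal to demand: 749 - 7pb = -33 + 1.5pb, so pb = 92.
Sellers receive ps = 92 + 51 = 143; q' = 749 − 7·92 = 105.

Buyers pay €92; sellers receive €143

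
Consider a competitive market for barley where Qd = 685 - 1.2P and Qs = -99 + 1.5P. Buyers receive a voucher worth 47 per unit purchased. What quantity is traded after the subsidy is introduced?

Pre-subsidy: 685 - 1.2P = -99 + 1.5P gives P* = 7840/27, Q* = 3029/9.
With the rebate, buyers effectively pay Pb = Ps − 47, where Ps is the price sellers receive.
Demand in terms of Ps becomes Qd = 685 − 1.2(Ps − 47) = 741.4 - 1.2Ps. Setting this equal to supply: 741.4 - 1.2Ps = -99 + 1.5Ps, so Ps = 8404/27.
Buyers pay Pb = 8404/27 − 47 = 7135/27; Q' = -99 + 1.5·(8404/27) = 3311/9.

Q' = 3311/9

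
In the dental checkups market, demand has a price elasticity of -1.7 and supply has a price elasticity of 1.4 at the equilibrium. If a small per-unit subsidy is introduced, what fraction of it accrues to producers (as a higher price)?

Producer share = 17/31

For a small subsidy around the equilibrium, the benefit split depends on the relative slopes, which at a point are proportional to the elasticities.
Buyer share = εs/(εs + |εd|) = 1.4/(1.4 + 1.7) = 14/31; seller share = |εd|/(εs + |εd|) = 17/31.
So producers capture 17/31 of the subsidy.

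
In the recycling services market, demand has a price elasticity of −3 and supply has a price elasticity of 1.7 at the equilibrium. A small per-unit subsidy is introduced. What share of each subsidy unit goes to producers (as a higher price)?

For a small subsidy around the equilibrium, the benefit split depends on the relative slopes, which at a point are proportional to the elasticities.
Buyer share = εs/(εs + |εd|) = 1.7/(1.7 + 3) = 17/47; seller share = |εd|/(εs + |εd|) = 30/47.
So producers capture 30/47 of the subsidy.

Producer share = 30/47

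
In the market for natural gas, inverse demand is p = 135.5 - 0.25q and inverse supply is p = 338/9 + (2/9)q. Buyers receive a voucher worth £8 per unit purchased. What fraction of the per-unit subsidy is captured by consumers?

Consumer share = 9/17

Pre-subsidy: 135.5 - 0.25q = 338/9 + (2/9)q gives q* = 3526/17 and p* = 1422/17.
With the rebate, buyers effectively pay pb = ps − 8, where ps is the price sellers receive.
On the curves, pb = 135.5 - 0.25q and ps = 338/9 + (2/9)q; the wedge ps − pb = 8 gives 338/9 + (2/9)q − (135.5 - 0.25q) = 8, so q' = 3814/17.
Then pb = 135.5 − 0.25·(3814/17) = 1350/17 and ps = 338/9 + (2/9)·(3814/17) = 1486/17.
Buyers' price falls by p* − pb = 1422/17 − 1350/17 = 72/17; sellers' price rises by ps − p* = 1486/17 − 1422/17 = 64/17.
So consumers capture (72/17)/8 = 9/17 of each unit of subsidy.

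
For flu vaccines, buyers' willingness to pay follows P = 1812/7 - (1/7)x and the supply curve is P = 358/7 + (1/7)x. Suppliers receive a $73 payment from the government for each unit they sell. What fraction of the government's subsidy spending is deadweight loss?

Pre-subsidy: 1812/7 - (1/7)x = 358/7 + (1/7)x gives x* = 727 and P* = 155.
With the subsidy, sellers receive Ps = Pb + 73 for each unit, where Pb is the price buyers pay.
On the curves, Pb = 1812/7 - (1/7)x and Ps = 358/7 + (1/7)x; the wedge Ps − Pb = 73 gives 358/7 + (1/7)x − (1812/7 - (1/7)x) = 73, so x' = 982.5.
Then Pb = 1812/7 − (1/7)·982.5 = 118.5 and Ps = 358/7 + (1/7)·982.5 = 191.5.
ΔCS = ½(727 + 982.5)(155 − 118.5) = 31198.375; ΔPS = ½(727 + 982.5)(191.5 − 155) = 31198.375.
Government spending = 73 × 982.5 = 71722.5.
DWL = ½ × 73 × (982.5 − 727) = 9325.75; fraction = 9325.75 / 71722.5 = 511/3930.

DWL / government spending = 511/3930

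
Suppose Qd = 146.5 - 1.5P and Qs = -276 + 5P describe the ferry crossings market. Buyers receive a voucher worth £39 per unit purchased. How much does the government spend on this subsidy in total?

Pre-subsidy: 146.5 - 1.5P = -276 + 5P gives P* = 65, Q* = 49.
With the rebate, buyers effectively pay Pb = Ps − 39, where Ps is the price sellers receive.
Demand in terms of Ps becomes Qd = 146.5 − 1.5(Ps − 39) = 205 - 1.5Ps. Setting this equal to supply: 205 - 1.5Ps = -276 + 5Ps, so Ps = 74.
Buyers pay Pb = 74 − 39 = 35; Q' = -276 + 5·74 = 94.
Government outlay = subsidy × quantity = 39 × 94 = 3666.

Government cost = £3666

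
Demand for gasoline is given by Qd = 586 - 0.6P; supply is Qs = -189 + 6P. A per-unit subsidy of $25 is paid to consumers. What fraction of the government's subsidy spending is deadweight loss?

DWL / government spending = 75/5821

Pre-subsidy: 586 - 0.6P = -189 + 6P gives P* = 3875/33, Q* = 5671/11.
With the rebate, buyers effectively pay Pb = Ps − 25, where Ps is the price sellers receive.
Demand in terms of Ps becomes Qd = 586 − 0.6(Ps − 25) = 601 - 0.6Ps. Setting this equal to supply: 601 - 0.6Ps = -189 + 6Ps, so Ps = 3950/33.
Buyers pay Pb = 3950/33 − 25 = 3125/33; Q' = -189 + 6·(3950/33) = 5821/11.
ΔCS = ½(5671/11 + 5821/11)(3875/33 − 3125/33) = 1436500/121; ΔPS = ½(5671/11 + 5821/11)(3950/33 − 3875/33) = 143650/121.
Government spending = 25 × 5821/11 = 145525/11.
DWL = ½ × 25 × (5821/11 − 5671/11) = 1875/11; fraction = (1875/11) / (145525/11) = 75/5821.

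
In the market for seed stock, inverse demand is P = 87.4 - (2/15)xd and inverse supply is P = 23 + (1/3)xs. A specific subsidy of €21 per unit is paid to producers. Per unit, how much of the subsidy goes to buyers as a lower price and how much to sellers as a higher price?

Pre-subsidy: 87.4 - (2/15)x = 23 + (1/3)x gives x* = 138 and P* = 69.
With the subsidy, sellers receive Ps = Pb + 21 for each unit, where Pb is the price buyers pay.
On the curves, Pb = 87.4 - (2/15)x and Ps = 23 + (1/3)x; the wedge Ps − Pb = 21 gives 23 + (1/3)x − (87.4 - (2/15)x) = 21, so x' = 183.
Then Pb = 87.4 − (2/15)·183 = 63 and Ps = 23 + (1/3)·183 = 84.
Buyers' price falls by P* − Pb = 69 − 63 = 6; sellers' price rises by Ps − P* = 84 − 69 = 15.

Buyers gain €6 per unit; sellers gain €15 per unit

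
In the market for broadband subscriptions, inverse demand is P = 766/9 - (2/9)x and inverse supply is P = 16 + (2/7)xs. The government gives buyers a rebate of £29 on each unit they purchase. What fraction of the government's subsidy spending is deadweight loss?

Pre-subsidy: 766/9 - (2/9)x = 16 + (2/7)x gives x* = 136.0625 and P* = 54.875.
With the rebate, buyers effectively pay Pb = Ps − 29, where Ps is the price sellers receive.
On the curves, Pb = 766/9 - (2/9)x and Ps = 16 + (2/7)x; the wedge Ps − Pb = 29 gives 16 + (2/7)x − (766/9 - (2/9)x) = 29, so x' = 193.15625.
Then Pb = 766/9 − (2/9)·193.15625 = 42.1875 and Ps = 16 + (2/7)·193.15625 = 71.1875.
ΔCS = ½(136.0625 + 193.15625)(54.875 − 42.1875) = 2088.4814453125; ΔPS = ½(136.0625 + 193.15625)(71.1875 − 54.875) = 2685.1904296875.
Government spending = 29 × 193.15625 = 5601.53125.
DWL = ½ × 29 × (193.15625 − 136.0625) = 827.859375; fraction = 827.859375 / 5601.53125 = 261/1766.

DWL / government spending = 261/1766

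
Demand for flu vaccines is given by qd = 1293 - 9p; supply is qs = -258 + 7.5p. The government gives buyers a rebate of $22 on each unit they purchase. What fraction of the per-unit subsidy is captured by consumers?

Consumer share = 5/11

Pre-subsidy: 1293 - 9p = -258 + 7.5p gives p* = 94, q* = 447.
With the rebate, buyers effectively pay pb = ps − 22, where ps is the price sellers receive.
Demand in terms of ps becomes qd = 1293 − 9(ps − 22) = 1491 - 9ps. Setting this equal to supply: 1491 - 9ps = -258 + 7.5ps, so ps = 106.
Buyers pay pb = 106 − 22 = 84; q' = -258 + 7.5·106 = 537.
Buyers' price falls by p* − pb = 94 − 84 = 10; sellers' price rises by ps − p* = 106 − 94 = 12.
So consumers capture 10/22 = 5/11 of each unit of subsidy.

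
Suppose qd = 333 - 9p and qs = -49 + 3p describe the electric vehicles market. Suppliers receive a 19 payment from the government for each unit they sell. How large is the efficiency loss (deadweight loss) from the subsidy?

Pre-subsidy: 333 - 9p = -49 + 3p gives p* = 191/6, q* = 46.5.
With the subsidy, sellers receive ps = pb + 19 for each unit, where pb is the price buyers pay.
Supply in terms of pb becomes qs = -49 + 3(pb + 19) = 8 + 3pb. Setting this equal to demand: 333 - 9pb = 8 + 3pb, so pb = 325/12.
Sellers receive ps = 325/12 + 19 = 553/12; q' = 333 − 9·(325/12) = 89.25.
The subsidy expands output by 89.25 − 46.5 = 42.75 past the efficient level; on those units the gap between marginal cost and willingness to pay runs from 0 up to 19.
DWL = ½ × 19 × 42.75 = 406.125.

Deadweight loss = 406.125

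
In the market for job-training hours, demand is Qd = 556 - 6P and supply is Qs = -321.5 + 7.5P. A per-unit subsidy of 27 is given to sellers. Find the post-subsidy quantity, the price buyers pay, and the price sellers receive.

Q' = 256; buyers pay 50; sellers receive 77

Pre-subsidy: 556 - 6P = -321.5 + 7.5P gives P* = 65, Q* = 166.
With the subsidy, sellers receive Ps = Pb + 27 for each unit, where Pb is the price buyers pay.
Supply in terms of Pb becomes Qs = -321.5 + 7.5(Pb + 27) = -119 + 7.5Pb. Setting this equal to demand: 556 - 6Pb = -119 + 7.5Pb, so Pb = 50.
Sellers receive Ps = 50 + 27 = 77; Q' = 556 − 6·50 = 256.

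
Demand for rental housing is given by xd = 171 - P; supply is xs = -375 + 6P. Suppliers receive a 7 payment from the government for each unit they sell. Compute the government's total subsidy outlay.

Pre-subsidy: 171 - P = -375 + 6P gives P* = 78, x* = 93.
With the subsidy, sellers receive Ps = Pb + 7 for each unit, where Pb is the price buyers pay.
Supply in terms of Pb becomes xs = -375 + 6(Pb + 7) = -333 + 6Pb. Setting this equal to demand: 171 - Pb = -333 + 6Pb, so Pb = 72.
Sellers receive Ps = 72 + 7 = 79; x' = 171 − 1·72 = 99.
Government outlay = subsidy × quantity = 7 × 99 = 693.

Government cost = 693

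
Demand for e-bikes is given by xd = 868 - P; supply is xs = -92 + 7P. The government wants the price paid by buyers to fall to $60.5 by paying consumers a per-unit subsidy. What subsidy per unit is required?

Required subsidy s = $68 per unit

At a buyer price of 60.5, quantity demanded is 868 − 1·60.5 = 807.5.
Sellers supply 807.5 only when they receive Ps with -92 + 7·Ps = 807.5, i.e. Ps = 128.5.
s = Ps − Pb = 128.5 − 60.5 = 68.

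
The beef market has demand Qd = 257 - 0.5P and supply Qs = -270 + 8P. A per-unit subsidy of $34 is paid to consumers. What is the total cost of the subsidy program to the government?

Pre-subsidy: 257 - 0.5P = -270 + 8P gives P* = 62, Q* = 226.
With the rebate, buyers effectively pay Pb = Ps − 34, where Ps is the price sellers receive.
Demand in terms of Ps becomes Qd = 257 − 0.5(Ps − 34) = 274 - 0.5Ps. Setting this equal to supply: 274 - 0.5Ps = -270 + 8Ps, so Ps = 64.
Buyers pay Pb = 64 − 34 = 30; Q' = -270 + 8·64 = 242.
Government outlay = subsidy × quantity = 34 × 242 = 8228.

Government cost = $8228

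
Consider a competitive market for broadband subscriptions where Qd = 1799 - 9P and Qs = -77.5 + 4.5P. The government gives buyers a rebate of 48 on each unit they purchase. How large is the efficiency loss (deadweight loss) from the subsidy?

Pre-subsidy: 1799 - 9P = -77.5 + 4.5P gives P* = 139, Q* = 548.
With the rebate, buyers effectively pay Pb = Ps − 48, where Ps is the price sellers receive.
Demand in terms of Ps becomes Qd = 1799 − 9(Ps − 48) = 2231 - 9Ps. Setting this equal to supply: 2231 - 9Ps = -77.5 + 4.5Ps, so Ps = 171.
Buyers pay Pb = 171 − 48 = 123; Q' = -77.5 + 4.5·171 = 692.
The subsidy expands output by 692 − 548 = 144 past the efficient level; on those units the gap between marginal cost and willingness to pay runs from 0 up to 48.
DWL = ½ × 48 × 144 = 3456.

Deadweight loss = 3456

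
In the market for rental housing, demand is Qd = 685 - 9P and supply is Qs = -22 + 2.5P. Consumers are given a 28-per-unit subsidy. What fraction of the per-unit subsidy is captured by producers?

Pre-subsidy: 685 - 9P = -22 + 2.5P gives P* = 1414/23, Q* = 3029/23.
With the rebate, buyers effectively pay Pb = Ps − 28, where Ps is the price sellers receive.
Demand in terms of Ps becomes Qd = 685 − 9(Ps − 28) = 937 - 9Ps. Setting this equal to supply: 937 - 9Ps = -22 + 2.5Ps, so Ps = 1918/23.
Buyers pay Pb = 1918/23 − 28 = 1274/23; Q' = -22 + 2.5·(1918/23) = 4289/23.
Buyers' price falls by P* − Pb = 1414/23 − 1274/23 = 140/23; sellers' price rises by Ps − P* = 1918/23 − 1414/23 = 504/23.
So producers capture (504/23)/28 = 18/23 of each unit of subsidy.

Producer share = 18/23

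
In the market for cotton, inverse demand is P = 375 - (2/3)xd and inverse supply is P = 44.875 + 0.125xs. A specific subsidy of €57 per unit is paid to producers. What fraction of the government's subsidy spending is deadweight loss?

DWL / government spending = 12/163

Pre-subsidy: 375 - (2/3)x = 44.875 + 0.125x gives x* = 417 and P* = 97.
With the subsidy, sellers receive Ps = Pb + 57 for each unit, where Pb is the price buyers pay.
On the curves, Pb = 375 - (2/3)x and Ps = 44.875 + 0.125x; the wedge Ps − Pb = 57 gives 44.875 + 0.125x − (375 - (2/3)x) = 57, so x' = 489.
Then Pb = 375 − (2/3)·489 = 49 and Ps = 44.875 + 0.125·489 = 106.
ΔCS = ½(417 + 489)(97 − 49) = 21744; ΔPS = ½(417 + 489)(106 − 97) = 4077.
Government spending = 57 × 489 = 27873.
DWL = ½ × 57 × (489 − 417) = 2052; fraction = 2052 / 27873 = 12/163.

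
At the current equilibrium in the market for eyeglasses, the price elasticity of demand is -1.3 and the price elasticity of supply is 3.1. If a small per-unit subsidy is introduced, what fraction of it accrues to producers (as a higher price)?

Producer share = 13/44

For a small subsidy around the equilibrium, the benefit split depends on the relative slopes, which at a point are proportional to the elasticities.
Buyer share = εs/(εs + |εd|) = 3.1/(3.1 + 1.3) = 31/44; seller share = |εd|/(εs + |εd|) = 13/44.
So producers capture 13/44 of the subsidy.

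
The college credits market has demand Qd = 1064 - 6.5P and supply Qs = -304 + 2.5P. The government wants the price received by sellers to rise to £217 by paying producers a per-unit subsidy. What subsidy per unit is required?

Required subsidy s = £90 per unit

At a seller price of 217, quantity supplied is -304 + 2.5·217 = 238.5.
Buyers absorb 238.5 only when they pay Pb with 1064 − 6.5·Pb = 238.5, i.e. Pb = 127.
s = Ps − Pb = 217 − 127 = 90.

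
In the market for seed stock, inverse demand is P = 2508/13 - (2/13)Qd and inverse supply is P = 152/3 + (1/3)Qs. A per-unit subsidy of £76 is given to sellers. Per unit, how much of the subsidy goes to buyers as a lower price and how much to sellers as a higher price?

Buyers gain £24 per unit; sellers gain £52 per unit

Pre-subsidy: 2508/13 - (2/13)Q = 152/3 + (1/3)Q gives Q* = 292 and P* = 148.
With the subsidy, sellers receive Ps = Pb + 76 for each unit, where Pb is the price buyers pay.
On the curves, Pb = 2508/13 - (2/13)Q and Ps = 152/3 + (1/3)Q; the wedge Ps − Pb = 76 gives 152/3 + (1/3)Q − (2508/13 - (2/13)Q) = 76, so Q' = 448.
Then Pb = 2508/13 − (2/13)·448 = 124 and Ps = 152/3 + (1/3)·448 = 200.
Buyers' price falls by P* − Pb = 148 − 124 = 24; sellers' price rises by Ps − P* = 200 − 148 = 52.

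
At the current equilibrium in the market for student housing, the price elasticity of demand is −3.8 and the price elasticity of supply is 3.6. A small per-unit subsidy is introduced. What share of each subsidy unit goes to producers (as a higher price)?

For a small subsidy around the equilibrium, the benefit split depends on the relative slopes, which at a point are proportional to the elasticities.
Buyer share = εs/(εs + |εd|) = 3.6/(3.6 + 3.8) = 18/37; seller share = |εd|/(εs + |εd|) = 19/37.
So producers capture 19/37 of the subsidy.

Producer share = 19/37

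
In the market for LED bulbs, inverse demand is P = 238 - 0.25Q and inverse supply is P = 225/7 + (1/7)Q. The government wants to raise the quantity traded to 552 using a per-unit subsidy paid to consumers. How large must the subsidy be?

Required subsidy s = 11 per unit

At Q = 552, from the demand curve buyers pay Pb = 238 − 0.25·552 = 100; from the supply curve sellers need Ps = 225/7 + (1/7)·552 = 111.
The subsidy must fill the gap: s = Ps − Pb = 111 − 100 = 11.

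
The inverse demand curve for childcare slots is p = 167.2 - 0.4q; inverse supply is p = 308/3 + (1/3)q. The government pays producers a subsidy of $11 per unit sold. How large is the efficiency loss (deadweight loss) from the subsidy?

Deadweight loss = $82.5

Pre-subsidy: 167.2 - 0.4q = 308/3 + (1/3)q gives q* = 88 and p* = 132.
With the subsidy, sellers receive ps = pb + 11 for each unit, where pb is the price buyers pay.
On the curves, pb = 167.2 - 0.4q and ps = 308/3 + (1/3)q; the wedge ps − pb = 11 gives 308/3 + (1/3)q − (167.2 - 0.4q) = 11, so q' = 103.
Then pb = 167.2 − 0.4·103 = 126 and ps = 308/3 + (1/3)·103 = 137.
The subsidy expands output by 103 − 88 = 15 past the efficient level; on those units the gap between marginal cost and willingness to pay runs from 0 up to 11.
DWL = ½ × 11 × 15 = 82.5.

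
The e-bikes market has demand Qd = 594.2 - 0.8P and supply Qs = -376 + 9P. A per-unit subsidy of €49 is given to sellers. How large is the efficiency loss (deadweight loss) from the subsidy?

Deadweight loss = €882

Pre-subsidy: 594.2 - 0.8P = -376 + 9P gives P* = 99, Q* = 515.
With the subsidy, sellers receive Ps = Pb + 49 for each unit, where Pb is the price buyers pay.
Supply in terms of Pb becomes Qs = -376 + 9(Pb + 49) = 65 + 9Pb. Setting this equal to demand: 594.2 - 0.8Pb = 65 + 9Pb, so Pb = 54.
Sellers receive Ps = 54 + 49 = 103; Q' = 594.2 − 0.8·54 = 551.
The subsidy expands output by 551 − 515 = 36 past the efficient level; on those units the gap between marginal cost and willingness to pay runs from 0 up to 49.
DWL = ½ × 49 × 36 = 882.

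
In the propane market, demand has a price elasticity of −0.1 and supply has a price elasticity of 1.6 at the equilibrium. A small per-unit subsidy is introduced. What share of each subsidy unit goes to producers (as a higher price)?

For a small subsidy around the equilibrium, the benefit split depends on the relative slopes, which at a point are proportional to the elasticities.
Buyer share = εs/(εs + |εd|) = 1.6/(1.6 + 0.1) = 16/17; seller share = |εd|/(εs + |εd|) = 1/17.
So producers capture 1/17 of the subsidy.

Producer share = 1/17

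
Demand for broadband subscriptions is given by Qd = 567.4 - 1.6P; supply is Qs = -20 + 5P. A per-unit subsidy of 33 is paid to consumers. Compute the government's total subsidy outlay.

Pre-subsidy: 567.4 - 1.6P = -20 + 5P gives P* = 89, Q* = 425.
With the rebate, buyers effectively pay Pb = Ps − 33, where Ps is the price sellers receive.
Demand in terms of Ps becomes Qd = 567.4 − 1.6(Ps − 33) = 620.2 - 1.6Ps. Setting this equal to supply: 620.2 - 1.6Ps = -20 + 5Ps, so Ps = 97.
Buyers pay Pb = 97 − 33 = 64; Q' = -20 + 5·97 = 465.
Government outlay = subsidy × quantity = 33 × 465 = 15345.

Government cost = 15345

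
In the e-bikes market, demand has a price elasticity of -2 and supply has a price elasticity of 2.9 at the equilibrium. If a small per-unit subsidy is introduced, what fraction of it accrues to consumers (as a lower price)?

For a small subsidy around the equilibrium, the benefit split depends on the relative slopes, which at a point are proportional to the elasticities.
Buyer share = εs/(εs + |εd|) = 2.9/(2.9 + 2) = 29/49; seller share = |εd|/(εs + |εd|) = 20/49.

Consumer share = 29/49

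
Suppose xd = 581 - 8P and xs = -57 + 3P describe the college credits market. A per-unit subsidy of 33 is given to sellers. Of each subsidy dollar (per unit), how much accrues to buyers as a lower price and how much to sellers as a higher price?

Pre-subsidy: 581 - 8P = -57 + 3P gives P* = 58, x* = 117.
With the subsidy, sellers receive Ps = Pb + 33 for each unit, where Pb is the price buyers pay.
Supply in terms of Pb becomes xs = -57 + 3(Pb + 33) = 42 + 3Pb. Setting this equal to demand: 581 - 8Pb = 42 + 3Pb, so Pb = 49.
Sellers receive Ps = 49 + 33 = 82; x' = 581 − 8·49 = 189.
Buyers' price falls by P* − Pb = 58 − 49 = 9; sellers' price rises by Ps − P* = 82 − 58 = 24.

Buyers gain 9 per unit; sellers gain 24 per unit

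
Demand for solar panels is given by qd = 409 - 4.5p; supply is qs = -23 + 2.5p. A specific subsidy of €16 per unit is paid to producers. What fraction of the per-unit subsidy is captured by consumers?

Consumer share = 5/14

Pre-subsidy: 409 - 4.5p = -23 + 2.5p gives p* = 432/7, q* = 919/7.
With the subsidy, sellers receive ps = pb + 16 for each unit, where pb is the price buyers pay.
Supply in terms of pb becomes qs = -23 + 2.5(pb + 16) = 17 + 2.5pb. Setting this equal to demand: 409 - 4.5pb = 17 + 2.5pb, so pb = 56.
Sellers receive ps = 56 + 16 = 72; q' = 409 − 4.5·56 = 157.
Buyers' price falls by p* − pb = 432/7 − 56 = 40/7; sellers' price rises by ps − p* = 72 − 432/7 = 72/7.
So consumers capture (40/7)/16 = 5/14 of each unit of subsidy.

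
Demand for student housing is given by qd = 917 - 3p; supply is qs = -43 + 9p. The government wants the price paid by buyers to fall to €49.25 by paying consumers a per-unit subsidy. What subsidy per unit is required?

Required subsidy s = €41 per unit

At a buyer price of 49.25, quantity demanded is 917 − 3·49.25 = 769.25.
Sellers supply 769.25 only when they receive ps with -43 + 9·ps = 769.25, i.e. ps = 90.25.
s = ps − pb = 90.25 − 49.25 = 41.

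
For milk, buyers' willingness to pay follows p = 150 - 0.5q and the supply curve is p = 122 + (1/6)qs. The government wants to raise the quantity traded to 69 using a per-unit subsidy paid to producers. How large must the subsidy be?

Required subsidy s = 18 per unit

At q = 69, from the demand curve buyers pay pb = 150 − 0.5·69 = 115.5; from the supply curve sellers need ps = 122 + (1/6)·69 = 133.5.
The subsidy must fill the gap: s = ps − pb = 133.5 − 115.5 = 18.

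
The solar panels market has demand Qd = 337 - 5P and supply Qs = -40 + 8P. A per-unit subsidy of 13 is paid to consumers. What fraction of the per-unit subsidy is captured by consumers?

Consumer share = 8/13

Pre-subsidy: 337 - 5P = -40 + 8P gives P* = 29, Q* = 192.
With the rebate, buyers effectively pay Pb = Ps − 13, where Ps is the price sellers receive.
Demand in terms of Ps becomes Qd = 337 − 5(Ps − 13) = 402 - 5Ps. Setting this equal to supply: 402 - 5Ps = -40 + 8Ps, so Ps = 34.
Buyers pay Pb = 34 − 13 = 21; Q' = -40 + 8·34 = 232.
Buyers' price falls by P* − Pb = 29 − 21 = 8; sellers' price rises by Ps − P* = 34 − 29 = 5.
So consumers capture 8/13 = 8/13 of each unit of subsidy.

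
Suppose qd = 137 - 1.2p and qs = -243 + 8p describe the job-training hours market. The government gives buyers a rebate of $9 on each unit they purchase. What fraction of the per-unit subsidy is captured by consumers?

Consumer share = 20/23

Pre-subsidy: 137 - 1.2p = -243 + 8p gives p* = 950/23, q* = 2011/23.
With the rebate, buyers effectively pay pb = ps − 9, where ps is the price sellers receive.
Demand in terms of ps becomes qd = 137 − 1.2(ps − 9) = 147.8 - 1.2ps. Setting this equal to supply: 147.8 - 1.2ps = -243 + 8ps, so ps = 977/23.
Buyers pay pb = 977/23 − 9 = 770/23; q' = -243 + 8·(977/23) = 2227/23.
Buyers' price falls by p* − pb = 950/23 − 770/23 = 180/23; sellers' price rises by ps − p* = 977/23 − 950/23 = 27/23.
So consumers capture (180/23)/9 = 20/23 of each unit of subsidy.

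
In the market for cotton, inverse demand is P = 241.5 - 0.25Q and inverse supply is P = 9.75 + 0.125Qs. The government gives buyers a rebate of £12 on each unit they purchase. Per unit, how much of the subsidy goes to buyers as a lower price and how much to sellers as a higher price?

Pre-subsidy: 241.5 - 0.25Q = 9.75 + 0.125Q gives Q* = 618 and P* = 87.
With the rebate, buyers effectively pay Pb = Ps − 12, where Ps is the price sellers receive.
On the curves, Pb = 241.5 - 0.25Q and Ps = 9.75 + 0.125Q; the wedge Ps − Pb = 12 gives 9.75 + 0.125Q − (241.5 - 0.25Q) = 12, so Q' = 650.
Then Pb = 241.5 − 0.25·650 = 79 and Ps = 9.75 + 0.125·650 = 91.
Buyers' price falls by P* − Pb = 87 − 79 = 8; sellers' price rises by Ps − P* = 91 − 87 = 4.

Buyers gain £8 per unit; sellers gain £4 per unit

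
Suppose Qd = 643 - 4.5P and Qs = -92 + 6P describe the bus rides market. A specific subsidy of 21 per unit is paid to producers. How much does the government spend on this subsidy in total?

Pre-subsidy: 643 - 4.5P = -92 + 6P gives P* = 70, Q* = 328.
With the subsidy, sellers receive Ps = Pb + 21 for each unit, where Pb is the price buyers pay.
Supply in terms of Pb becomes Qs = -92 + 6(Pb + 21) = 34 + 6Pb. Setting this equal to demand: 643 - 4.5Pb = 34 + 6Pb, so Pb = 58.
Sellers receive Ps = 58 + 21 = 79; Q' = 643 − 4.5·58 = 382.
Government outlay = subsidy × quantity = 21 × 382 = 8022.

Government cost = 8022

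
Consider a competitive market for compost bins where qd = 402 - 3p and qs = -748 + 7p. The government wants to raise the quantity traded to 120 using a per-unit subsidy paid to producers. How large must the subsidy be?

At q = 120, invert demand for the buyer price: pb = (402 − 120)/3 = 94; invert supply for the seller price: ps = (120 − (-748))/7 = 124.
The subsidy must fill the gap: s = ps − pb = 124 − 94 = 30.

Required subsidy s = 30 per unit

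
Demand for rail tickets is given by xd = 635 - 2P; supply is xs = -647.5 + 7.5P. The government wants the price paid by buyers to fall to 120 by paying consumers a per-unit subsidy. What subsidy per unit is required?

Required subsidy s = 19 per unit

At a buyer price of 120, quantity demanded is 635 − 2·120 = 395.
Sellers supply 395 only when they receive Ps with -647.5 + 7.5·Ps = 395, i.e. Ps = 139.
s = Ps − Pb = 139 − 120 = 19.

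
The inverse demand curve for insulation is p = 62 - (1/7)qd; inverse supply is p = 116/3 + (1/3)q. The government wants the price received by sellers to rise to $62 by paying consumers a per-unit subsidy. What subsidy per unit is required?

At a seller price of 62, quantity supplied is -116 + 3·62 = 70.
Buyers absorb 70 only when they pay pb = 62 − (1/7)·70 = 52.
s = ps − pb = 62 − 52 = 10.

Required subsidy s = $10 per unit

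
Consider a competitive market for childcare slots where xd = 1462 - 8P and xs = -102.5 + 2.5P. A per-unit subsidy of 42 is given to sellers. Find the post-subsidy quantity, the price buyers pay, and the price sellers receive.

x' = 350; buyers pay 139; sellers receive 181

Pre-subsidy: 1462 - 8P = -102.5 + 2.5P gives P* = 149, x* = 270.
With the subsidy, sellers receive Ps = Pb + 42 for each unit, where Pb is the price buyers pay.
Supply in terms of Pb becomes xs = -102.5 + 2.5(Pb + 42) = 2.5 + 2.5Pb. Setting this equal to demand: 1462 - 8Pb = 2.5 + 2.5Pb, so Pb = 139.
Sellers receive Ps = 139 + 42 = 181; x' = 1462 − 8·139 = 350.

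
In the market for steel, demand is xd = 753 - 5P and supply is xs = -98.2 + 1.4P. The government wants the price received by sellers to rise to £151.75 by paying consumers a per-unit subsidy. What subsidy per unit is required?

At a seller price of 151.75, quantity supplied is -98.2 + 1.4·151.75 = 114.25.
Buyers absorb 114.25 only when they pay Pb with 753 − 5·Pb = 114.25, i.e. Pb = 127.75.
s = Ps − Pb = 151.75 − 127.75 = 24.

Required subsidy s = £24 per unit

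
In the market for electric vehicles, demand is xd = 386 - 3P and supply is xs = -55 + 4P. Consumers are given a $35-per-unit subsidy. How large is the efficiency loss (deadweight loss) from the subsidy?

Pre-subsidy: 386 - 3P = -55 + 4P gives P* = 63, x* = 197.
With the rebate, buyers effectively pay Pb = Ps − 35, where Ps is the price sellers receive.
Demand in terms of Ps becomes xd = 386 − 3(Ps − 35) = 491 - 3Ps. Setting this equal to supply: 491 - 3Ps = -55 + 4Ps, so Ps = 78.
Buyers pay Pb = 78 − 35 = 43; x' = -55 + 4·78 = 257.
The subsidy expands output by 257 − 197 = 60 past the efficient level; on those units the gap between marginal cost and willingness to pay runs from 0 up to 35.
DWL = ½ × 35 × 60 = 1050.

Deadweight loss = $1050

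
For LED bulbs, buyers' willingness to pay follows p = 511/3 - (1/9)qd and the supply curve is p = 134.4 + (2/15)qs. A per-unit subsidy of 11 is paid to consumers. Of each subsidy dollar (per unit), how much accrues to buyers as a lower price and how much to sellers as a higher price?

Buyers gain 5 per unit; sellers gain 6 per unit

Pre-subsidy: 511/3 - (1/9)q = 134.4 + (2/15)q gives q* = 147 and p* = 154.
With the rebate, buyers effectively pay pb = ps − 11, where ps is the price sellers receive.
On the curves, pb = 511/3 - (1/9)q and ps = 134.4 + (2/15)q; the wedge ps − pb = 11 gives 134.4 + (2/15)q − (511/3 - (1/9)q) = 11, so q' = 192.
Then pb = 511/3 − (1/9)·192 = 149 and ps = 134.4 + (2/15)·192 = 160.
Buyers' price falls by p* − pb = 154 − 149 = 5; sellers' price rises by ps − p* = 160 − 154 = 6.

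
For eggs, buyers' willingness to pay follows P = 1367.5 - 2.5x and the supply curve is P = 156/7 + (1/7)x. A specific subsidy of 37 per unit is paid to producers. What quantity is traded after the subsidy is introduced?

x' = 523

Pre-subsidy: 1367.5 - 2.5x = 156/7 + (1/7)x gives x* = 509 and P* = 95.
With the subsidy, sellers receive Ps = Pb + 37 for each unit, where Pb is the price buyers pay.
On the curves, Pb = 1367.5 - 2.5x and Ps = 156/7 + (1/7)x; the wedge Ps − Pb = 37 gives 156/7 + (1/7)x − (1367.5 - 2.5x) = 37, so x' = 523.
Then Pb = 1367.5 − 2.5·523 = 60 and Ps = 156/7 + (1/7)·523 = 97.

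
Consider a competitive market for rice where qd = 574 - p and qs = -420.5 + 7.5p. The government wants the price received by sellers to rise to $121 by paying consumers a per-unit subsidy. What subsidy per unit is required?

At a seller price of 121, quantity supplied is -420.5 + 7.5·121 = 487.
Buyers absorb 487 only when they pay pb with 574 − 1·pb = 487, i.e. pb = 87.
s = ps − pb = 121 − 87 = 34.

Required subsidy s = $34 per unit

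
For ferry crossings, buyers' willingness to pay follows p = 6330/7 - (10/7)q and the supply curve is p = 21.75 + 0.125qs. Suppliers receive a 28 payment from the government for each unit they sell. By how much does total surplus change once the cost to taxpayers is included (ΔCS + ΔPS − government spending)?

Pre-subsidy: 6330/7 - (10/7)q = 21.75 + 0.125q gives q* = 16474/29 and p* = 2690/29.
With the subsidy, sellers receive ps = pb + 28 for each unit, where pb is the price buyers pay.
On the curves, pb = 6330/7 - (10/7)q and ps = 21.75 + 0.125q; the wedge ps − pb = 28 gives 21.75 + 0.125q − (6330/7 - (10/7)q) = 28, so q' = 50990/87.
Then pb = 6330/7 − (10/7)·(50990/87) = 5830/87 and ps = 21.75 + 0.125·(50990/87) = 8266/87.
ΔCS = ½(16474/29 + 50990/87)(2690/29 − 5830/87) = 112461440/7569; ΔPS = ½(16474/29 + 50990/87)(8266/87 − 2690/29) = 9840376/7569.
Government spending = 28 × 50990/87 = 1427720/87.
Net change = 112461440/7569 + 9840376/7569 − 1427720/87 = -21952/87. The loss equals the DWL triangle ½·28·1568/87.

Net change in total surplus = -21952/87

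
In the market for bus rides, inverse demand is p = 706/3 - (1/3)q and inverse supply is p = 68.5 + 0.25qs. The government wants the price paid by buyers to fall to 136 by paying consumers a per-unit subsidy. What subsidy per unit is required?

Required subsidy s = 7 per unit

At a buyer price of 136, quantity demanded is 706 − 3·136 = 298.
Sellers supply 298 only when they receive ps = 68.5 + 0.25·298 = 143.
s = ps − pb = 143 − 136 = 7.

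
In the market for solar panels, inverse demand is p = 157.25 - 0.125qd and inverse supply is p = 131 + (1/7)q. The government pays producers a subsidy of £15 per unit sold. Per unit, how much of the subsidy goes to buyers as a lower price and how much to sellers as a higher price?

Buyers gain £7 per unit; sellers gain £8 per unit

Pre-subsidy: 157.25 - 0.125q = 131 + (1/7)q gives q* = 98 and p* = 145.
With the subsidy, sellers receive ps = pb + 15 for each unit, where pb is the price buyers pay.
On the curves, pb = 157.25 - 0.125q and ps = 131 + (1/7)q; the wedge ps − pb = 15 gives 131 + (1/7)q − (157.25 - 0.125q) = 15, so q' = 154.
Then pb = 157.25 − 0.125·154 = 138 and ps = 131 + (1/7)·154 = 153.
Buyers' price falls by p* − pb = 145 − 138 = 7; sellers' price rises by ps − p* = 153 − 145 = 8.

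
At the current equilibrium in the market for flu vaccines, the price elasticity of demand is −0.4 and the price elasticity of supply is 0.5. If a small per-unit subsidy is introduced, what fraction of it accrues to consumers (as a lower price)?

For a small subsidy around the equilibrium, the benefit split depends on the relative slopes, which at a point are proportional to the elasticities.
Buyer share = εs/(εs + |εd|) = 0.5/(0.5 + 0.4) = 5/9; seller share = |εd|/(εs + |εd|) = 4/9.

Consumer share = 5/9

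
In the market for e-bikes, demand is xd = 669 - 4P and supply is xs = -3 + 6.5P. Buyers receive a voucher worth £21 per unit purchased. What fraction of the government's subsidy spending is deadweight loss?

Pre-subsidy: 669 - 4P = -3 + 6.5P gives P* = 64, x* = 413.
With the rebate, buyers effectively pay Pb = Ps − 21, where Ps is the price sellers receive.
Demand in terms of Ps becomes xd = 669 − 4(Ps − 21) = 753 - 4Ps. Setting this equal to supply: 753 - 4Ps = -3 + 6.5Ps, so Ps = 72.
Buyers pay Pb = 72 − 21 = 51; x' = -3 + 6.5·72 = 465.
ΔCS = ½(413 + 465)(64 − 51) = 5707; ΔPS = ½(413 + 465)(72 − 64) = 3512.
Government spending = 21 × 465 = 9765.
DWL = ½ × 21 × (465 − 413) = 546; fraction = 546 / 9765 = 26/465.

DWL / government spending = 26/465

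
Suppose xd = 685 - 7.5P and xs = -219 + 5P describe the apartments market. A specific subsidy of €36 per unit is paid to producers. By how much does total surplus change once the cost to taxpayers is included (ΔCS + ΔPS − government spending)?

Net change in total surplus = -€1944

Pre-subsidy: 685 - 7.5P = -219 + 5P gives P* = 72.32, x* = 142.6.
With the subsidy, sellers receive Ps = Pb + 36 for each unit, where Pb is the price buyers pay.
Supply in terms of Pb becomes xs = -219 + 5(Pb + 36) = -39 + 5Pb. Setting this equal to demand: 685 - 7.5Pb = -39 + 5Pb, so Pb = 57.92.
Sellers receive Ps = 57.92 + 36 = 93.92; x' = 685 − 7.5·57.92 = 250.6.
ΔCS = ½(142.6 + 250.6)(72.32 − 57.92) = 2831.04; ΔPS = ½(142.6 + 250.6)(93.92 − 72.32) = 4246.56.
Government spending = 36 × 250.6 = 9021.6.
Net change = 2831.04 + 4246.56 − 9021.6 = -1944. The loss equals the DWL triangle ½·36·108.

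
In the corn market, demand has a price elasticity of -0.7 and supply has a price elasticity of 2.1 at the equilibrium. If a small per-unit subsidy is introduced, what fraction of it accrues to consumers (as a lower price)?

Consumer share = 0.75

For a small subsidy around the equilibrium, the benefit split depends on the relative slopes, which at a point are proportional to the elasticities.
Buyer share = εs/(εs + |εd|) = 2.1/(2.1 + 0.7) = 0.75; seller share = |εd|/(εs + |εd|) = 0.25.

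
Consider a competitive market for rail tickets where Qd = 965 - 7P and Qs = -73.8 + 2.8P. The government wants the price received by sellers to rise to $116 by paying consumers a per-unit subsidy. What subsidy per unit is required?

At a seller price of 116, quantity supplied is -73.8 + 2.8·116 = 251.
Buyers absorb 251 only when they pay Pb with 965 − 7·Pb = 251, i.e. Pb = 102.
s = Ps − Pb = 116 − 102 = 14.

Required subsidy s = $14 per unit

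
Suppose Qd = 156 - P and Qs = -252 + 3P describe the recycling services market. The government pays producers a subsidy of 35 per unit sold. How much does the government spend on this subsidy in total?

Pre-subsidy: 156 - P = -252 + 3P gives P* = 102, Q* = 54.
With the subsidy, sellers receive Ps = Pb + 35 for each unit, where Pb is the price buyers pay.
Supply in terms of Pb becomes Qs = -252 + 3(Pb + 35) = -147 + 3Pb. Setting this equal to demand: 156 - Pb = -147 + 3Pb, so Pb = 75.75.
Sellers receive Ps = 75.75 + 35 = 110.75; Q' = 156 − 1·75.75 = 80.25.
Government outlay = subsidy × quantity = 35 × 80.25 = 2808.75.

Government cost = 2808.75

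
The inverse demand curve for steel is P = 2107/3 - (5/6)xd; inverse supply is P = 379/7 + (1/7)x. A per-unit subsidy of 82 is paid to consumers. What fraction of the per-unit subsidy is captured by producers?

Pre-subsidy: 2107/3 - (5/6)x = 379/7 + (1/7)x gives x* = 664 and P* = 149.
With the rebate, buyers effectively pay Pb = Ps − 82, where Ps is the price sellers receive.
On the curves, Pb = 2107/3 - (5/6)x and Ps = 379/7 + (1/7)x; the wedge Ps − Pb = 82 gives 379/7 + (1/7)x − (2107/3 - (5/6)x) = 82, so x' = 748.
Then Pb = 2107/3 − (5/6)·748 = 79 and Ps = 379/7 + (1/7)·748 = 161.
Buyers' price falls by P* − Pb = 149 − 79 = 70; sellers' price rises by Ps − P* = 161 − 149 = 12.
So producers capture 12/82 = 6/41 of each unit of subsidy.

Producer share = 6/41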